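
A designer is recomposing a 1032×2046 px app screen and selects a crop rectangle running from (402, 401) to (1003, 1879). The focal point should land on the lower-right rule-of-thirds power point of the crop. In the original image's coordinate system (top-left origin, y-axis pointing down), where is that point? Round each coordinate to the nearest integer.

Crop width = 1003 − 402 = 601 px; one third is 200.33 px.
Crop height = 1879 − 401 = 1478 px; one third is 492.67 px.
The lower-right point is two-thirds across and two-thirds down within the crop:
x = 402 + 2 × 200.33 ≈ 803; y = 401 + 2 × 492.67 ≈ 1386.

(803, 1386)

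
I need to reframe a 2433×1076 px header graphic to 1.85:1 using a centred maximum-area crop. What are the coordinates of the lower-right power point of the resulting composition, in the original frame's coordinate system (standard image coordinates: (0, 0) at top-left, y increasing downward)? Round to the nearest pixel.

2433/1076 > 1.85/1, so the 1.85:1 crop keeps the full height 1076 and trims width to 1076 × 1.85/1 = 1990.60 px.
Left offset = (2433 − 1990.60)/2 = 221.20 px; top offset = 0.
Lower-right is two-thirds across and two-thirds down within the crop:
x = 221.20 + 2 × 1990.60/3 ≈ 1548; y = 0.00 + 2 × 1076.00/3 ≈ 717.

(1548, 717)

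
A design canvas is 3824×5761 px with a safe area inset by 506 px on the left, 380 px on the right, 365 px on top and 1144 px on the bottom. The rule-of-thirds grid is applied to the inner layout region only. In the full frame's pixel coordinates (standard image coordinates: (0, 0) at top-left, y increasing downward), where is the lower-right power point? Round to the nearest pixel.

Content width = 3824 − 506 − 380 = 2938 px; content height = 5761 − 365 − 1144 = 4252 px.
Lower-right is two-thirds across and two-thirds down within the inner layout region.
x = 506 + 2 × 2938/3 = 506 + 1958.67 ≈ 2465
y = 365 + 2 × 4252/3 = 365 + 2834.67 ≈ 3200

x = 2465 px, y = 3200 px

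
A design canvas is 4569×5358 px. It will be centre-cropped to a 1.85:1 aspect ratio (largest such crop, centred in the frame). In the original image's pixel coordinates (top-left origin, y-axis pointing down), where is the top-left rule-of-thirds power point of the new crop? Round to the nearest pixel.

x = 1523 px, y = 2267 px

4569/5358 < 1.85/1, so the 1.85:1 crop keeps the full width 4569 and trims height to 4569 × 1/1.85 = 2469.73 px.
Top offset = (5358 − 2469.73)/2 = 1444.14 px; left offset = 0.
Top-left is one-third across and one-third down within the crop:
x = 0.00 + 1 × 4569.00/3 ≈ 1523; y = 1444.14 + 1 × 2469.73/3 ≈ 2267.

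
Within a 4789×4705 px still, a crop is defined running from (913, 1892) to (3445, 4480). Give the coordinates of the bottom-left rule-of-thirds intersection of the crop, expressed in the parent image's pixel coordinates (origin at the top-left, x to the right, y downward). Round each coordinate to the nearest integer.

Crop width = 3445 − 913 = 2532 px; one third is 844.00 px.
Crop height = 4480 − 1892 = 2588 px; one third is 862.67 px.
The bottom-left point is one-third across and two-thirds down within the crop:
x = 913 + 1 × 844.00 ≈ 1757; y = 1892 + 2 × 862.67 ≈ 3617.

(1757, 3617)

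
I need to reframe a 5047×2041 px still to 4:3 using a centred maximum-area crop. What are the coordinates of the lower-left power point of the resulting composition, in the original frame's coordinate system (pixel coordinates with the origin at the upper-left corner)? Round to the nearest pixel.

(2070, 1361)

5047/2041 > 4/3, so the 4:3 crop keeps the full height 2041 and trims width to 2041 × 4/3 = 2721.33 px.
Left offset = (5047 − 2721.33)/2 = 1162.83 px; top offset = 0.
Lower-left is one-third across and two-thirds down within the crop:
x = 1162.83 + 1 × 2721.33/3 ≈ 2070; y = 0.00 + 2 × 2041.00/3 ≈ 1361.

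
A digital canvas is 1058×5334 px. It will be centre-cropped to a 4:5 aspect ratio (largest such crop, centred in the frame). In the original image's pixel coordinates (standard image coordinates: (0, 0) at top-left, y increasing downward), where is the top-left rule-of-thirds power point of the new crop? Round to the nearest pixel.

(353, 2447)

1058/5334 < 4/5, so the 4:5 crop keeps the full width 1058 and trims height to 1058 × 5/4 = 1322.50 px.
Top offset = (5334 − 1322.50)/2 = 2005.75 px; left offset = 0.
Top-left is one-third across and one-third down within the crop:
x = 0.00 + 1 × 1058.00/3 ≈ 353; y = 2005.75 + 1 × 1322.50/3 ≈ 2447.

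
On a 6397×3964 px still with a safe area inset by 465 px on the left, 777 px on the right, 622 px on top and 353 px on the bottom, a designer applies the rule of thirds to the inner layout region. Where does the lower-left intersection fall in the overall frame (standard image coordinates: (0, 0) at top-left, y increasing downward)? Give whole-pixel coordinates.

(2183, 2615)

Content width = 6397 − 465 − 777 = 5155 px; content height = 3964 − 622 − 353 = 2989 px.
Lower-left is one-third across and two-thirds down within the inner layout region.
x = 465 + 1 × 5155/3 = 465 + 1718.33 ≈ 2183
y = 622 + 2 × 2989/3 = 622 + 1992.67 ≈ 2615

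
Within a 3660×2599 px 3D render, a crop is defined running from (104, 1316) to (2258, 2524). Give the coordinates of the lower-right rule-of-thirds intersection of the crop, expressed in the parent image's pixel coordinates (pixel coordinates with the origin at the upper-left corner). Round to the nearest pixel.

(1540, 2121)

Crop width = 2258 − 104 = 2154 px; one third is 718.00 px.
Crop height = 2524 − 1316 = 1208 px; one third is 402.67 px.
The lower-right point is two-thirds across and two-thirds down within the crop:
x = 104 + 2 × 718.00 ≈ 1540; y = 1316 + 2 × 402.67 ≈ 2121.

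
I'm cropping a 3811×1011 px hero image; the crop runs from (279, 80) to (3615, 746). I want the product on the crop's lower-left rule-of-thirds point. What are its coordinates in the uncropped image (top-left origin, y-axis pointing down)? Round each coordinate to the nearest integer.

x = 1391 px, y = 524 px

Crop width = 3615 − 279 = 3336 px; one third is 1112.00 px.
Crop height = 746 − 80 = 666 px; one third is 222.00 px.
The lower-left point is one-third across and two-thirds down within the crop:
x = 279 + 1 × 1112.00 ≈ 1391; y = 80 + 2 × 222.00 ≈ 524.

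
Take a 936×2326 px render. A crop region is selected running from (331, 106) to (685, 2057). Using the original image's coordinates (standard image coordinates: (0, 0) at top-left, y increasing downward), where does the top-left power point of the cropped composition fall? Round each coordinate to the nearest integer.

Crop width = 685 − 331 = 354 px; one third is 118.00 px.
Crop height = 2057 − 106 = 1951 px; one third is 650.33 px.
The top-left point is one-third across and one-third down within the crop:
x = 331 + 1 × 118.00 ≈ 449; y = 106 + 1 × 650.33 ≈ 756.

x = 449 px, y = 756 px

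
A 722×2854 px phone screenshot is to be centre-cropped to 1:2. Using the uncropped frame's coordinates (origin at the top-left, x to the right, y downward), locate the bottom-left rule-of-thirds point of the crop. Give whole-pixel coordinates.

x = 241 px, y = 1668 px

722/2854 < 1/2, so the 1:2 crop keeps the full width 722 and trims height to 722 × 2/1 = 1444.00 px.
Top offset = (2854 − 1444.00)/2 = 705.00 px; left offset = 0.
Bottom-left is one-third across and two-thirds down within the crop:
x = 0.00 + 1 × 722.00/3 ≈ 241; y = 705.00 + 2 × 1444.00/3 ≈ 1668.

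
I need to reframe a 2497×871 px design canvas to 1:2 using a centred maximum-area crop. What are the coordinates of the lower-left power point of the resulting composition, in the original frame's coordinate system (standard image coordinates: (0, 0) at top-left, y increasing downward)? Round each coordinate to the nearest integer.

2497/871 > 1/2, so the 1:2 crop keeps the full height 871 and trims width to 871 × 1/2 = 435.50 px.
Left offset = (2497 − 435.50)/2 = 1030.75 px; top offset = 0.
Lower-left is one-third across and two-thirds down within the crop:
x = 1030.75 + 1 × 435.50/3 ≈ 1176; y = 0.00 + 2 × 871.00/3 ≈ 581.

x = 1176 px, y = 581 px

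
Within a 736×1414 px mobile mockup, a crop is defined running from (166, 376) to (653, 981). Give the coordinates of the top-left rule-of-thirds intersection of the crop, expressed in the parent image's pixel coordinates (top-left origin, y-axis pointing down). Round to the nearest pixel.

(328, 578)

Crop width = 653 − 166 = 487 px; one third is 162.33 px.
Crop height = 981 − 376 = 605 px; one third is 201.67 px.
The top-left point is one-third across and one-third down within the crop:
x = 166 + 1 × 162.33 ≈ 328; y = 376 + 1 × 201.67 ≈ 578.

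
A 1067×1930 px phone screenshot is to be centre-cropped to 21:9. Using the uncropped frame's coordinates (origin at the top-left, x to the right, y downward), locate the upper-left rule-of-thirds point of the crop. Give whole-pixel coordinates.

1067/1930 < 21/9, so the 21:9 crop keeps the full width 1067 and trims height to 1067 × 9/21 = 457.29 px.
Top offset = (1930 − 457.29)/2 = 736.36 px; left offset = 0.
Upper-left is one-third across and one-third down within the crop:
x = 0.00 + 1 × 1067.00/3 ≈ 356; y = 736.36 + 1 × 457.29/3 ≈ 889.

x = 356 px, y = 889 px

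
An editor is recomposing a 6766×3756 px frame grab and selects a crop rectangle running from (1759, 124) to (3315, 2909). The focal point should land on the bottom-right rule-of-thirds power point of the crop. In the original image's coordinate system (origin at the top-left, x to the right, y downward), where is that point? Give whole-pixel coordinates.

x = 2796 px, y = 1981 px

Crop width = 3315 − 1759 = 1556 px; one third is 518.67 px.
Crop height = 2909 − 124 = 2785 px; one third is 928.33 px.
The bottom-right point is two-thirds across and two-thirds down within the crop:
x = 1759 + 2 × 518.67 ≈ 2796; y = 124 + 2 × 928.33 ≈ 1981.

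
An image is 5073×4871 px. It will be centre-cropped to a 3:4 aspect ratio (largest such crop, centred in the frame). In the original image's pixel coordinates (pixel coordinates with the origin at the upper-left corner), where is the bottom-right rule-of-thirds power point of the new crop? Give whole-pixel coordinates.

5073/4871 > 3/4, so the 3:4 crop keeps the full height 4871 and trims width to 4871 × 3/4 = 3653.25 px.
Left offset = (5073 − 3653.25)/2 = 709.88 px; top offset = 0.
Bottom-right is two-thirds across and two-thirds down within the crop:
x = 709.88 + 2 × 3653.25/3 ≈ 3145; y = 0.00 + 2 × 4871.00/3 ≈ 3247.

(3145, 3247)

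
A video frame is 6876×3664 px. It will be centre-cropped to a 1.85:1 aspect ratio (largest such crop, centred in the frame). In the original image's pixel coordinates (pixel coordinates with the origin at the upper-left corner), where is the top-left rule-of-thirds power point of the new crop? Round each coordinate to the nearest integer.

6876/3664 > 1.85/1, so the 1.85:1 crop keeps the full height 3664 and trims width to 3664 × 1.85/1 = 6778.40 px.
Left offset = (6876 − 6778.40)/2 = 48.80 px; top offset = 0.
Top-left is one-third across and one-third down within the crop:
x = 48.80 + 1 × 6778.40/3 ≈ 2308; y = 0.00 + 1 × 3664.00/3 ≈ 1221.

(2308, 1221)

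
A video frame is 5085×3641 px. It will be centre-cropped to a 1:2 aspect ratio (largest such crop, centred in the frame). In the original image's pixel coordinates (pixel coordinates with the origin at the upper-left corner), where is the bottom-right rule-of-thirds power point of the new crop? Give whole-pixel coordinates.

x = 2846 px, y = 2427 px

5085/3641 > 1/2, so the 1:2 crop keeps the full height 3641 and trims width to 3641 × 1/2 = 1820.50 px.
Left offset = (5085 − 1820.50)/2 = 1632.25 px; top offset = 0.
Bottom-right is two-thirds across and two-thirds down within the crop:
x = 1632.25 + 2 × 1820.50/3 ≈ 2846; y = 0.00 + 2 × 3641.00/3 ≈ 2427.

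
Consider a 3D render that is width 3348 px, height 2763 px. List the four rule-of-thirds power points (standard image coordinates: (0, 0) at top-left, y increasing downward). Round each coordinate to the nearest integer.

One third of 3348 is 1116; one third of 2763 is 921.
Vertical third lines at x = 1116 and x = 2232; horizontal third lines at y = 921 and y = 1842.

(1116, 921), (2232, 921), (1116, 1842), (2232, 1842)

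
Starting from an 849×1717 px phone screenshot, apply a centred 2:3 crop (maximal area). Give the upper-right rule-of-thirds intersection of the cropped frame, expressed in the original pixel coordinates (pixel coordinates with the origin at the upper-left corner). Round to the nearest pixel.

849/1717 < 2/3, so the 2:3 crop keeps the full width 849 and trims height to 849 × 3/2 = 1273.50 px.
Top offset = (1717 − 1273.50)/2 = 221.75 px; left offset = 0.
Upper-right is two-thirds across and one-third down within the crop:
x = 0.00 + 2 × 849.00/3 ≈ 566; y = 221.75 + 1 × 1273.50/3 ≈ 646.

(566, 646)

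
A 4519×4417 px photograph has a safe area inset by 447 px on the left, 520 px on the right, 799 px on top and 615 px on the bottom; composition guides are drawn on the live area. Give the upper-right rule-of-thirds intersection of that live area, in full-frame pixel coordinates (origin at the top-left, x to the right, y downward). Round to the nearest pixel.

(2815, 1800)

Content width = 4519 − 447 − 520 = 3552 px; content height = 4417 − 799 − 615 = 3003 px.
Upper-right is two-thirds across and one-third down within the live area.
x = 447 + 2 × 3552/3 = 447 + 2368.00 ≈ 2815
y = 799 + 1 × 3003/3 = 799 + 1001.00 ≈ 1800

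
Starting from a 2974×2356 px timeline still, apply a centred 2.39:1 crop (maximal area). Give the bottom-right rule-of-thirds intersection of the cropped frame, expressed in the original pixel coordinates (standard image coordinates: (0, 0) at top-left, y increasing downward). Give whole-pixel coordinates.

2974/2356 < 2.39/1, so the 2.39:1 crop keeps the full width 2974 and trims height to 2974 × 1/2.39 = 1244.35 px.
Top offset = (2356 − 1244.35)/2 = 555.82 px; left offset = 0.
Bottom-right is two-thirds across and two-thirds down within the crop:
x = 0.00 + 2 × 2974.00/3 ≈ 1983; y = 555.82 + 2 × 1244.35/3 ≈ 1385.

(1983, 1385)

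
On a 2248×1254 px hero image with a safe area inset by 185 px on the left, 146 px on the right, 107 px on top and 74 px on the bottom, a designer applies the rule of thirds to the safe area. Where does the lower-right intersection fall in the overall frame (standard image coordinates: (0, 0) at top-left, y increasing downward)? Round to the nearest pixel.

(1463, 822)

Content width = 2248 − 185 − 146 = 1917 px; content height = 1254 − 107 − 74 = 1073 px.
Lower-right is two-thirds across and two-thirds down within the safe area.
x = 185 + 2 × 1917/3 = 185 + 1278.00 ≈ 1463
y = 107 + 2 × 1073/3 = 107 + 715.33 ≈ 822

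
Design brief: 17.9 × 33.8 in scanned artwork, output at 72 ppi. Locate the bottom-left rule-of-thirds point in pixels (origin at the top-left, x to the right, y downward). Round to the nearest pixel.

In pixels the canvas is 17.9 × 72 = 1288.8 wide and 33.8 × 72 = 2433.6 tall.
The bottom-left point is one-third across and two-thirds down:
x = 1 × 1288.8/3 ≈ 430; y = 2 × 2433.6/3 ≈ 1622.

x = 430 px, y = 1622 px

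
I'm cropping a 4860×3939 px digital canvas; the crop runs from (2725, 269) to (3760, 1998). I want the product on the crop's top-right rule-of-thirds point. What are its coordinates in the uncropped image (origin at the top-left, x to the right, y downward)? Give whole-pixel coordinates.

Crop width = 3760 − 2725 = 1035 px; one third is 345.00 px.
Crop height = 1998 − 269 = 1729 px; one third is 576.33 px.
The top-right point is two-thirds across and one-third down within the crop:
x = 2725 + 2 × 345.00 ≈ 3415; y = 269 + 1 × 576.33 ≈ 845.

x = 3415 px, y = 845 px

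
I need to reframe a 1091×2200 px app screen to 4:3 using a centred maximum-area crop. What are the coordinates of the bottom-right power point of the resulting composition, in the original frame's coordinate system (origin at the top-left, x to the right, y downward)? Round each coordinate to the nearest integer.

x = 727 px, y = 1236 px

1091/2200 < 4/3, so the 4:3 crop keeps the full width 1091 and trims height to 1091 × 3/4 = 818.25 px.
Top offset = (2200 − 818.25)/2 = 690.88 px; left offset = 0.
Bottom-right is two-thirds across and two-thirds down within the crop:
x = 0.00 + 2 × 1091.00/3 ≈ 727; y = 690.88 + 2 × 818.25/3 ≈ 1236.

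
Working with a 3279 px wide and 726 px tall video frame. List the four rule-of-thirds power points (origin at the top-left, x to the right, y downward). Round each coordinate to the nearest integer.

(1093, 242), (2186, 242), (1093, 484), (2186, 484)

One third of 3279 is 1093; one third of 726 is 242.
Vertical third lines at x = 1093 and x = 2186; horizontal third lines at y = 242 and y = 484.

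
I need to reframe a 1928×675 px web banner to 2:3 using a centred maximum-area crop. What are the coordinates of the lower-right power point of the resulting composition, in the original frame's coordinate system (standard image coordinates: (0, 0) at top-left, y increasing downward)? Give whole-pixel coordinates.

x = 1039 px, y = 450 px

1928/675 > 2/3, so the 2:3 crop keeps the full height 675 and trims width to 675 × 2/3 = 450.00 px.
Left offset = (1928 − 450.00)/2 = 739.00 px; top offset = 0.
Lower-right is two-thirds across and two-thirds down within the crop:
x = 739.00 + 2 × 450.00/3 ≈ 1039; y = 0.00 + 2 × 675.00/3 ≈ 450.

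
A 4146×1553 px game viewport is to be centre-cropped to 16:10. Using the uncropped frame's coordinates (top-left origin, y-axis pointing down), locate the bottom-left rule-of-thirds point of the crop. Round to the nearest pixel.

(1659, 1035)

4146/1553 > 16/10, so the 16:10 crop keeps the full height 1553 and trims width to 1553 × 16/10 = 2484.80 px.
Left offset = (4146 − 2484.80)/2 = 830.60 px; top offset = 0.
Bottom-left is one-third across and two-thirds down within the crop:
x = 830.60 + 1 × 2484.80/3 ≈ 1659; y = 0.00 + 2 × 1553.00/3 ≈ 1035.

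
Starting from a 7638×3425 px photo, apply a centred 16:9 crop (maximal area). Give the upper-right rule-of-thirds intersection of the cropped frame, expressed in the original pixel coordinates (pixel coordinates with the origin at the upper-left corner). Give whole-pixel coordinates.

x = 4834 px, y = 1142 px

7638/3425 > 16/9, so the 16:9 crop keeps the full height 3425 and trims width to 3425 × 16/9 = 6088.89 px.
Left offset = (7638 − 6088.89)/2 = 774.56 px; top offset = 0.
Upper-right is two-thirds across and one-third down within the crop:
x = 774.56 + 2 × 6088.89/3 ≈ 4834; y = 0.00 + 1 × 3425.00/3 ≈ 1142.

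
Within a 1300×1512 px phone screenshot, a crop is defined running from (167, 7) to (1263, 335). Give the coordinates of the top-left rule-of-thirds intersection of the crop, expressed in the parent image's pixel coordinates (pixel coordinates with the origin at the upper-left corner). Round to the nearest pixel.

(532, 116)

Crop width = 1263 − 167 = 1096 px; one third is 365.33 px.
Crop height = 335 − 7 = 328 px; one third is 109.33 px.
The top-left point is one-third across and one-third down within the crop:
x = 167 + 1 × 365.33 ≈ 532; y = 7 + 1 × 109.33 ≈ 116.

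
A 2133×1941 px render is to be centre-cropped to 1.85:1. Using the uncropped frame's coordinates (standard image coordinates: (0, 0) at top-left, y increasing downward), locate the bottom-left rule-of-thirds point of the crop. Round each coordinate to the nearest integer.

2133/1941 < 1.85/1, so the 1.85:1 crop keeps the full width 2133 and trims height to 2133 × 1/1.85 = 1152.97 px.
Top offset = (1941 − 1152.97)/2 = 394.01 px; left offset = 0.
Bottom-left is one-third across and two-thirds down within the crop:
x = 0.00 + 1 × 2133.00/3 ≈ 711; y = 394.01 + 2 × 1152.97/3 ≈ 1163.

x = 711 px, y = 1163 px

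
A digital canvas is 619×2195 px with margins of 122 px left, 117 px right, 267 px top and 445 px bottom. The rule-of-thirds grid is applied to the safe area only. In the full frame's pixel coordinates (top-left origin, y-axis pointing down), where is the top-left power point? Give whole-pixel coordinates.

Content width = 619 − 122 − 117 = 380 px; content height = 2195 − 267 − 445 = 1483 px.
Top-left is one-third across and one-third down within the safe area.
x = 122 + 1 × 380/3 = 122 + 126.67 ≈ 249
y = 267 + 1 × 1483/3 = 267 + 494.33 ≈ 761

x = 249 px, y = 761 px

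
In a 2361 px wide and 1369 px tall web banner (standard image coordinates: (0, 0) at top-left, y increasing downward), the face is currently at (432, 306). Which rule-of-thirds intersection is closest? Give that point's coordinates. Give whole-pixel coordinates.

(787, 456)

Third lines: x ∈ {787, 1574}, y ∈ {456, 913}.
432 is closer to x = 787; 306 is closer to y = 456.
So the nearest intersection is the upper-left power point.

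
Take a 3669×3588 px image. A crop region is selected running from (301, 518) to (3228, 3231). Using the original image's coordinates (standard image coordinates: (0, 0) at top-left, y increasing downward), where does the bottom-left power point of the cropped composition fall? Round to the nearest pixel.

x = 1277 px, y = 2327 px

Crop width = 3228 − 301 = 2927 px; one third is 975.67 px.
Crop height = 3231 − 518 = 2713 px; one third is 904.33 px.
The bottom-left point is one-third across and two-thirds down within the crop:
x = 301 + 1 × 975.67 ≈ 1277; y = 518 + 2 × 904.33 ≈ 2327.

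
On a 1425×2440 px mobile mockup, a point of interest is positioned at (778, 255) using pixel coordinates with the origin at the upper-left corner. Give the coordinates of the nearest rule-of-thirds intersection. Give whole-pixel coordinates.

(950, 813)

Third lines: x ∈ {475, 950}, y ∈ {813, 1627}.
778 is closer to x = 950; 255 is closer to y = 813.
So the nearest intersection is the upper-right power point.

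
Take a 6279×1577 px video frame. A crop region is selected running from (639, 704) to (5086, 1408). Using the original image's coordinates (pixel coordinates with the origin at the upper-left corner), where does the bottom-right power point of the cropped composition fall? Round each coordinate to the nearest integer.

Crop width = 5086 − 639 = 4447 px; one third is 1482.33 px.
Crop height = 1408 − 704 = 704 px; one third is 234.67 px.
The bottom-right point is two-thirds across and two-thirds down within the crop:
x = 639 + 2 × 1482.33 ≈ 3604; y = 704 + 2 × 234.67 ≈ 1173.

x = 3604 px, y = 1173 px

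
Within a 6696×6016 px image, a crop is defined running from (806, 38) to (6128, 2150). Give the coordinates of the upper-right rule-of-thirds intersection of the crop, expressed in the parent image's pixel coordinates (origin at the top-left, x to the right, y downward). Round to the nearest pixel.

(4354, 742)

Crop width = 6128 − 806 = 5322 px; one third is 1774.00 px.
Crop height = 2150 − 38 = 2112 px; one third is 704.00 px.
The upper-right point is two-thirds across and one-third down within the crop:
x = 806 + 2 × 1774.00 ≈ 4354; y = 38 + 1 × 704.00 ≈ 742.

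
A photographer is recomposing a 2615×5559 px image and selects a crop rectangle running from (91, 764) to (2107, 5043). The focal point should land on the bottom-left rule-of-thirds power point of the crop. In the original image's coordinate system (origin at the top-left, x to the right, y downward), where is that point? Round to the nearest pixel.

x = 763 px, y = 3617 px

Crop width = 2107 − 91 = 2016 px; one third is 672.00 px.
Crop height = 5043 − 764 = 4279 px; one third is 1426.33 px.
The bottom-left point is one-third across and two-thirds down within the crop:
x = 91 + 1 × 672.00 ≈ 763; y = 764 + 2 × 1426.33 ≈ 3617.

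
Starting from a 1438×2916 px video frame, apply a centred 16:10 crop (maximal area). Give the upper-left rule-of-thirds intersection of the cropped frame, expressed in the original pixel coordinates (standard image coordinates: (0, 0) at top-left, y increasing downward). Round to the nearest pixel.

x = 479 px, y = 1308 px

1438/2916 < 16/10, so the 16:10 crop keeps the full width 1438 and trims height to 1438 × 10/16 = 898.75 px.
Top offset = (2916 − 898.75)/2 = 1008.62 px; left offset = 0.
Upper-left is one-third across and one-third down within the crop:
x = 0.00 + 1 × 1438.00/3 ≈ 479; y = 1008.62 + 1 × 898.75/3 ≈ 1308.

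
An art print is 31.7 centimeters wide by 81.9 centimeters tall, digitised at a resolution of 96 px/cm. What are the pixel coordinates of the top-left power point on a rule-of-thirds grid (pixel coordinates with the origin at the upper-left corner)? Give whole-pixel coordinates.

In pixels the canvas is 31.7 × 96 = 3043.2 wide and 81.9 × 96 = 7862.4 tall.
The top-left point is one-third across and one-third down:
x = 1 × 3043.2/3 ≈ 1014; y = 1 × 7862.4/3 ≈ 2621.

(1014, 2621)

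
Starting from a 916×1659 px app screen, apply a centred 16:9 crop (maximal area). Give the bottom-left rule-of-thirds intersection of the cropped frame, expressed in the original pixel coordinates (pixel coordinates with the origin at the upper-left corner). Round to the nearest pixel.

x = 305 px, y = 915 px

916/1659 < 16/9, so the 16:9 crop keeps the full width 916 and trims height to 916 × 9/16 = 515.25 px.
Top offset = (1659 − 515.25)/2 = 571.88 px; left offset = 0.
Bottom-left is one-third across and two-thirds down within the crop:
x = 0.00 + 1 × 916.00/3 ≈ 305; y = 571.88 + 2 × 515.25/3 ≈ 915.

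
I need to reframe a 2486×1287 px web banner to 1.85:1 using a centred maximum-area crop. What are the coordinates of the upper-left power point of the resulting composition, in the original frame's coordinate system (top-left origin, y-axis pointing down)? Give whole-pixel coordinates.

x = 846 px, y = 429 px

2486/1287 > 1.85/1, so the 1.85:1 crop keeps the full height 1287 and trims width to 1287 × 1.85/1 = 2380.95 px.
Left offset = (2486 − 2380.95)/2 = 52.52 px; top offset = 0.
Upper-left is one-third across and one-third down within the crop:
x = 52.52 + 1 × 2380.95/3 ≈ 846; y = 0.00 + 1 × 1287.00/3 ≈ 429.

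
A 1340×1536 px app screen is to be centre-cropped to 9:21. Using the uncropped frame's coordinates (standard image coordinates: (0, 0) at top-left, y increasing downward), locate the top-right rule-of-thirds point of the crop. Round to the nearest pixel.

(780, 512)

1340/1536 > 9/21, so the 9:21 crop keeps the full height 1536 and trims width to 1536 × 9/21 = 658.29 px.
Left offset = (1340 − 658.29)/2 = 340.86 px; top offset = 0.
Top-right is two-thirds across and one-third down within the crop:
x = 340.86 + 2 × 658.29/3 ≈ 780; y = 0.00 + 1 × 1536.00/3 ≈ 512.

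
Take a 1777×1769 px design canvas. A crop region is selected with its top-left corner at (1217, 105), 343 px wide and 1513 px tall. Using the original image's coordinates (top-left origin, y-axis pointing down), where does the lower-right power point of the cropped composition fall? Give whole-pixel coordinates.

(1446, 1114)

One third of the crop width 343 is 114.33 px.
One third of the crop height 1513 is 504.33 px.
The lower-right point is two-thirds across and two-thirds down within the crop:
x = 1217 + 2 × 114.33 ≈ 1446; y = 105 + 2 × 504.33 ≈ 1114.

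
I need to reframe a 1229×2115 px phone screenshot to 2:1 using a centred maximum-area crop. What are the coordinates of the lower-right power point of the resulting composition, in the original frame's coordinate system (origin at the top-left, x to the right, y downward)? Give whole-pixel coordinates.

(819, 1160)

1229/2115 < 2/1, so the 2:1 crop keeps the full width 1229 and trims height to 1229 × 1/2 = 614.50 px.
Top offset = (2115 − 614.50)/2 = 750.25 px; left offset = 0.
Lower-right is two-thirds across and two-thirds down within the crop:
x = 0.00 + 2 × 1229.00/3 ≈ 819; y = 750.25 + 2 × 614.50/3 ≈ 1160.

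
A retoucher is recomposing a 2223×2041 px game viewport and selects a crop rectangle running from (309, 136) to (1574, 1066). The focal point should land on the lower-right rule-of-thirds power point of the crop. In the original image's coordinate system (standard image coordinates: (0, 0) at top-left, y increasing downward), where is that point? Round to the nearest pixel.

Crop width = 1574 − 309 = 1265 px; one third is 421.67 px.
Crop height = 1066 − 136 = 930 px; one third is 310.00 px.
The lower-right point is two-thirds across and two-thirds down within the crop:
x = 309 + 2 × 421.67 ≈ 1152; y = 136 + 2 × 310.00 ≈ 756.

x = 1152 px, y = 756 px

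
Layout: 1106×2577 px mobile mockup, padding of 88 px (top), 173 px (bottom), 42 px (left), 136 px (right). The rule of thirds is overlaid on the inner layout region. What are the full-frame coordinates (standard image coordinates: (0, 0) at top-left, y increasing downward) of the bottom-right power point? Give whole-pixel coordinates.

Content width = 1106 − 42 − 136 = 928 px; content height = 2577 − 88 − 173 = 2316 px.
Bottom-right is two-thirds across and two-thirds down within the inner layout region.
x = 42 + 2 × 928/3 = 42 + 618.67 ≈ 661
y = 88 + 2 × 2316/3 = 88 + 1544.00 ≈ 1632

x = 661 px, y = 1632 px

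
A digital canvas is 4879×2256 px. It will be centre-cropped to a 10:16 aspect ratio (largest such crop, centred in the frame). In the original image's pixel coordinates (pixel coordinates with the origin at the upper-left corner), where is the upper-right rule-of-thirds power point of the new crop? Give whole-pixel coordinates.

4879/2256 > 10/16, so the 10:16 crop keeps the full height 2256 and trims width to 2256 × 10/16 = 1410.00 px.
Left offset = (4879 − 1410.00)/2 = 1734.50 px; top offset = 0.
Upper-right is two-thirds across and one-third down within the crop:
x = 1734.50 + 2 × 1410.00/3 ≈ 2675; y = 0.00 + 1 × 2256.00/3 ≈ 752.

x = 2675 px, y = 752 px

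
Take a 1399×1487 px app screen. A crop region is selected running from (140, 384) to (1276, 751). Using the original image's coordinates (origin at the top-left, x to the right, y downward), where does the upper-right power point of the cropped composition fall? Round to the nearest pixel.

x = 897 px, y = 506 px

Crop width = 1276 − 140 = 1136 px; one third is 378.67 px.
Crop height = 751 − 384 = 367 px; one third is 122.33 px.
The upper-right point is two-thirds across and one-third down within the crop:
x = 140 + 2 × 378.67 ≈ 897; y = 384 + 1 × 122.33 ≈ 506.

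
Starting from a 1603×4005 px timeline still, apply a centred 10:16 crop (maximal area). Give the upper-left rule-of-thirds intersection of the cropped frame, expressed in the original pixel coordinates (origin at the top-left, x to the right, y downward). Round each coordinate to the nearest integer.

1603/4005 < 10/16, so the 10:16 crop keeps the full width 1603 and trims height to 1603 × 16/10 = 2564.80 px.
Top offset = (4005 − 2564.80)/2 = 720.10 px; left offset = 0.
Upper-left is one-third across and one-third down within the crop:
x = 0.00 + 1 × 1603.00/3 ≈ 534; y = 720.10 + 1 × 2564.80/3 ≈ 1575.

(534, 1575)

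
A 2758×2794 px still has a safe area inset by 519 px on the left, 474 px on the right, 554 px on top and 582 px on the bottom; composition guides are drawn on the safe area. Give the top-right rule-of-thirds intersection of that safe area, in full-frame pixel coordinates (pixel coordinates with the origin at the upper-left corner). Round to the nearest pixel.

Content width = 2758 − 519 − 474 = 1765 px; content height = 2794 − 554 − 582 = 1658 px.
Top-right is two-thirds across and one-third down within the safe area.
x = 519 + 2 × 1765/3 = 519 + 1176.67 ≈ 1696
y = 554 + 1 × 1658/3 = 554 + 552.67 ≈ 1107

x = 1696 px, y = 1107 px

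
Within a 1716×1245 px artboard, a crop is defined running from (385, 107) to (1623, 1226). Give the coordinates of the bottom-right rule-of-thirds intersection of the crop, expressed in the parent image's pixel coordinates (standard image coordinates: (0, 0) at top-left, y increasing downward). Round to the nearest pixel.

Crop width = 1623 − 385 = 1238 px; one third is 412.67 px.
Crop height = 1226 − 107 = 1119 px; one third is 373.00 px.
The bottom-right point is two-thirds across and two-thirds down within the crop:
x = 385 + 2 × 412.67 ≈ 1210; y = 107 + 2 × 373.00 ≈ 853.

(1210, 853)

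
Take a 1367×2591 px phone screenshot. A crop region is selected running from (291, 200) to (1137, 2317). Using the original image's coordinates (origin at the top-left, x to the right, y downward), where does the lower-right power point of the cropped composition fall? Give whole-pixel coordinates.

(855, 1611)

Crop width = 1137 − 291 = 846 px; one third is 282.00 px.
Crop height = 2317 − 200 = 2117 px; one third is 705.67 px.
The lower-right point is two-thirds across and two-thirds down within the crop:
x = 291 + 2 × 282.00 ≈ 855; y = 200 + 2 × 705.67 ≈ 1611.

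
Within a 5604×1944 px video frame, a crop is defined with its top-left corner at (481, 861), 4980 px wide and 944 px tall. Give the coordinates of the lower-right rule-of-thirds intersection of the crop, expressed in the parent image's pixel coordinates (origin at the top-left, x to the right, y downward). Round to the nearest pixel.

One third of the crop width 4980 is 1660.00 px.
One third of the crop height 944 is 314.67 px.
The lower-right point is two-thirds across and two-thirds down within the crop:
x = 481 + 2 × 1660.00 ≈ 3801; y = 861 + 2 × 314.67 ≈ 1490.

x = 3801 px, y = 1490 px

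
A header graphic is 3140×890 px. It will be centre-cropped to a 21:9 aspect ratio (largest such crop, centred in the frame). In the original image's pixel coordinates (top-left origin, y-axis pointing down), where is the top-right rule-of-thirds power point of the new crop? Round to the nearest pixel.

x = 1916 px, y = 297 px

3140/890 > 21/9, so the 21:9 crop keeps the full height 890 and trims width to 890 × 21/9 = 2076.67 px.
Left offset = (3140 − 2076.67)/2 = 531.67 px; top offset = 0.
Top-right is two-thirds across and one-third down within the crop:
x = 531.67 + 2 × 2076.67/3 ≈ 1916; y = 0.00 + 1 × 890.00/3 ≈ 297.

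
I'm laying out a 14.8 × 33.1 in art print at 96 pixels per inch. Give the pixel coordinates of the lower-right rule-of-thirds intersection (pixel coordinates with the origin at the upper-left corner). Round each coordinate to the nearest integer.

In pixels the canvas is 14.8 × 96 = 1420.8 wide and 33.1 × 96 = 3177.6 tall.
The lower-right point is two-thirds across and two-thirds down:
x = 2 × 1420.8/3 ≈ 947; y = 2 × 3177.6/3 ≈ 2118.

(947, 2118)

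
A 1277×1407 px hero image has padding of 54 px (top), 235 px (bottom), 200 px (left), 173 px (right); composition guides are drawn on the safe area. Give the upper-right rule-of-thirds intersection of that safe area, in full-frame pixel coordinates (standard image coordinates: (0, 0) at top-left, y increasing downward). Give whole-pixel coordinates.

Content width = 1277 − 200 − 173 = 904 px; content height = 1407 − 54 − 235 = 1118 px.
Upper-right is two-thirds across and one-third down within the safe area.
x = 200 + 2 × 904/3 = 200 + 602.67 ≈ 803
y = 54 + 1 × 1118/3 = 54 + 372.67 ≈ 427

(803, 427)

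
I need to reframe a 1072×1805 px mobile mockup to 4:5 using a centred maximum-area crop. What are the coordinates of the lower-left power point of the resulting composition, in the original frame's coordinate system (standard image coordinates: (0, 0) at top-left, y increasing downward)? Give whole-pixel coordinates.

x = 357 px, y = 1126 px

1072/1805 < 4/5, so the 4:5 crop keeps the full width 1072 and trims height to 1072 × 5/4 = 1340.00 px.
Top offset = (1805 − 1340.00)/2 = 232.50 px; left offset = 0.
Lower-left is one-third across and two-thirds down within the crop:
x = 0.00 + 1 × 1072.00/3 ≈ 357; y = 232.50 + 2 × 1340.00/3 ≈ 1126.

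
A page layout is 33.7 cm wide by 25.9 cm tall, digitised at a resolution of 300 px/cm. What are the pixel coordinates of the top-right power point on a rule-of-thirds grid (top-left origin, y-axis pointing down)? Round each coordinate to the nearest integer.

x = 6740 px, y = 2590 px

In pixels the canvas is 33.7 × 300 = 10110 wide and 25.9 × 300 = 7770 tall.
The top-right point is two-thirds across and one-third down:
x = 2 × 10110/3 ≈ 6740; y = 1 × 7770/3 ≈ 2590.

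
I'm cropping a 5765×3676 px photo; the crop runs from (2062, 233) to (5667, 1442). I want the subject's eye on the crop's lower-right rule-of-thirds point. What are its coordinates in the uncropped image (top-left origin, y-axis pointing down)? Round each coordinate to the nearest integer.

x = 4465 px, y = 1039 px

Crop width = 5667 − 2062 = 3605 px; one third is 1201.67 px.
Crop height = 1442 − 233 = 1209 px; one third is 403.00 px.
The lower-right point is two-thirds across and two-thirds down within the crop:
x = 2062 + 2 × 1201.67 ≈ 4465; y = 233 + 2 × 403.00 ≈ 1039.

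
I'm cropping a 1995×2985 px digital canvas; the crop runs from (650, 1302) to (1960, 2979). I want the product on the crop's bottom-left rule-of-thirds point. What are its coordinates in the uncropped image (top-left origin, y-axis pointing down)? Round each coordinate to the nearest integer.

(1087, 2420)

Crop width = 1960 − 650 = 1310 px; one third is 436.67 px.
Crop height = 2979 − 1302 = 1677 px; one third is 559.00 px.
The bottom-left point is one-third across and two-thirds down within the crop:
x = 650 + 1 × 436.67 ≈ 1087; y = 1302 + 2 × 559.00 ≈ 2420.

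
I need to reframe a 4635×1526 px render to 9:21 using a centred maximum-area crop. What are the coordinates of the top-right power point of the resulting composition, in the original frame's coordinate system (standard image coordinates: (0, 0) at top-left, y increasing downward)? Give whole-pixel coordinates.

4635/1526 > 9/21, so the 9:21 crop keeps the full height 1526 and trims width to 1526 × 9/21 = 654.00 px.
Left offset = (4635 − 654.00)/2 = 1990.50 px; top offset = 0.
Top-right is two-thirds across and one-third down within the crop:
x = 1990.50 + 2 × 654.00/3 ≈ 2427; y = 0.00 + 1 × 1526.00/3 ≈ 509.

x = 2427 px, y = 509 px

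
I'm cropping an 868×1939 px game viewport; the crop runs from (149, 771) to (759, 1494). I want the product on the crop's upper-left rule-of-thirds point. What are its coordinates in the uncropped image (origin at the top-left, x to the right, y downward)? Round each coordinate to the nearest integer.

Crop width = 759 − 149 = 610 px; one third is 203.33 px.
Crop height = 1494 − 771 = 723 px; one third is 241.00 px.
The upper-left point is one-third across and one-third down within the crop:
x = 149 + 1 × 203.33 ≈ 352; y = 771 + 1 × 241.00 ≈ 1012.

x = 352 px, y = 1012 px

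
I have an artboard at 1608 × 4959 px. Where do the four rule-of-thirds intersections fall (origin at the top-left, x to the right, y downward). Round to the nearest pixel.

(536, 1653), (1072, 1653), (536, 3306), (1072, 3306)

One third of 1608 is 536; one third of 4959 is 1653.
Vertical third lines at x = 536 and x = 1072; horizontal third lines at y = 1653 and y = 3306.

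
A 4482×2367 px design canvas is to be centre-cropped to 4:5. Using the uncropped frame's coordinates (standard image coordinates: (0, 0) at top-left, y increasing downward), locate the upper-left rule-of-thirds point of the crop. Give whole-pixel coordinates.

4482/2367 > 4/5, so the 4:5 crop keeps the full height 2367 and trims width to 2367 × 4/5 = 1893.60 px.
Left offset = (4482 − 1893.60)/2 = 1294.20 px; top offset = 0.
Upper-left is one-third across and one-third down within the crop:
x = 1294.20 + 1 × 1893.60/3 ≈ 1925; y = 0.00 + 1 × 2367.00/3 ≈ 789.

(1925, 789)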